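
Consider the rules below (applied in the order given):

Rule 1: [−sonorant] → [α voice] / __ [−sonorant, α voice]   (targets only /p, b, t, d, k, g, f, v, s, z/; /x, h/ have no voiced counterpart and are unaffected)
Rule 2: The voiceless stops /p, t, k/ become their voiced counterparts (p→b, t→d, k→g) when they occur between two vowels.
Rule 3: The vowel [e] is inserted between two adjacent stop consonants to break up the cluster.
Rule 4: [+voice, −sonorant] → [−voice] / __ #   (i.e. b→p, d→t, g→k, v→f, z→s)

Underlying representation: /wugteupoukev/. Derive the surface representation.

wuketeubougef

Rule 1 (regressive voicing assimilation): /g/ precedes the voiceless obstruent /t/, so it devoices to [k] by assimilation. /wugteupoukev/ → wukteupoukev.
Rule 2 (intervocalic voicing): /p/ is a voiceless stop between vowels /u/ and /o/, so it voices to [b]. /k/ is a voiceless stop between vowels /u/ and /e/, so it voices to [g]. /wukteupoukev/ → wukteubougev.
Rule 3 (stop-cluster e-epenthesis): /k/ and /t/ form a stop–stop cluster, so [e] is inserted between them. /wukteubougev/ → wuketeubougev.
Rule 4 (final devoicing): /v/ is a voiced obstruent in word-final position, so it devoices to [f]. /wuketeubougev/ → wuketeubougef.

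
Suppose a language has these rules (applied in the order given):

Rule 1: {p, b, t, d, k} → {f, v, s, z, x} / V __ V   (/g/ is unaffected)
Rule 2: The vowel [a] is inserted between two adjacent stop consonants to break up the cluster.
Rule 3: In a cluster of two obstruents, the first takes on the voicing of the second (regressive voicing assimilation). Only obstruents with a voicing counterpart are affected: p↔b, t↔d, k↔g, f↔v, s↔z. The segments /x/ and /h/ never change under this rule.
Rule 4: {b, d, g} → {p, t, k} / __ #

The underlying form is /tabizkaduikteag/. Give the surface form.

Rule 1 (intervocalic spirantization): /b/ is a stop between vowels /a/ and /i/, so it spirantizes to the fricative [v]. /d/ is a stop between vowels /a/ and /u/, so it spirantizes to the fricative [z]. /tabizkaduikteag/ → tavizkazuikteag.
Rule 2 (stop-cluster a-epenthesis): /k/ and /t/ form a stop–stop cluster, so [a] is inserted between them. /tavizkazuikteag/ → tavizkazuikateag.
Rule 3 (regressive voicing assimilation): /z/ precedes the voiceless obstruent /k/, so it devoices to [s] by assimilation. /tavizkazuikateag/ → taviskazuikateag.
Rule 4 (final devoicing): /g/ is a voiced stop in word-final position, so it devoices to [k]. /taviskazuikateag/ → taviskazuikateak.

taviskazuikateak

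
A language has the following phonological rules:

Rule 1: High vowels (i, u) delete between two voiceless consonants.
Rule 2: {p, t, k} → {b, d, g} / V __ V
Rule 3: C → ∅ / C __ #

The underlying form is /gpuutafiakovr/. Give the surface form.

Rule 1 (high vowel syncope): no segment meets the environment; /gpuutafiakovr/ is unchanged.
Rule 2 (intervocalic voicing): /t/ is a voiceless stop between vowels /u/ and /a/, so it voices to [d]. /k/ is a voiceless stop between vowels /a/ and /o/, so it voices to [g]. /gpuutafiakovr/ → gpuudafiagovr.
Rule 3 (final cluster simplification): /r/ is the second consonant of a word-final cluster /vr/, so it deletes. /gpuudafiagovr/ → gpuudafiagov.

gpuudafiagov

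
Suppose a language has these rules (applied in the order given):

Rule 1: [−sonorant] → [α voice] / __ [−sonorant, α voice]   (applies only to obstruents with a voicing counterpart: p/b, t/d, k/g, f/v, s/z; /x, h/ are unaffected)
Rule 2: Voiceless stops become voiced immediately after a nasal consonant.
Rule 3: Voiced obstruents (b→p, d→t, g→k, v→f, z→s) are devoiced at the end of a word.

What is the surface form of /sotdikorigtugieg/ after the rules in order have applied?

Rule 1 (regressive voicing assimilation): /t/ precedes the voiced obstruent /d/, so it voices to [d] by assimilation. /g/ precedes the voiceless obstruent /t/, so it devoices to [k] by assimilation. /sotdikorigtugieg/ → soddikoriktugieg.
Rule 2 (post-nasal voicing): no segment meets the environment; /soddikoriktugieg/ is unchanged.
Rule 3 (final devoicing): /g/ is a voiced obstruent in word-final position, so it devoices to [k]. /soddikoriktugieg/ → soddikoriktugiek.

soddikoriktugiek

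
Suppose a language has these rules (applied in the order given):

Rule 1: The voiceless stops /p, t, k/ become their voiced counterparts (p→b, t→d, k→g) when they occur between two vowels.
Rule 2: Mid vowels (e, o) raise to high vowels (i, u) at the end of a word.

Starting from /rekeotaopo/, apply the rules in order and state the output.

Rule 1 (intervocalic voicing): /k/ is a voiceless stop between vowels /e/ and /e/, so it voices to [g]. /t/ is a voiceless stop between vowels /o/ and /a/, so it voices to [d]. /p/ is a voiceless stop between vowels /o/ and /o/, so it voices to [b]. /rekeotaopo/ → regeodaobo.
Rule 2 (final vowel raising): /o/ is a mid vowel in word-final position, so it raises to [u]. /regeodaobo/ → regeodaobu.

regeodaobu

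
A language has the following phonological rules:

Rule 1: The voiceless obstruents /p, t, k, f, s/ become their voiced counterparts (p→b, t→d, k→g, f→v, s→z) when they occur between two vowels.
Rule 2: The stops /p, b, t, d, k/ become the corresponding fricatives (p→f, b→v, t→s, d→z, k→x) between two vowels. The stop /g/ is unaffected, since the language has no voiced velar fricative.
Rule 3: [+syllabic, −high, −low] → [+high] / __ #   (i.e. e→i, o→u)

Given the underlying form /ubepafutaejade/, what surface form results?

uvevavuzaejazi

Rule 1 (intervocalic voicing): /p/ is a voiceless obstruent between vowels /e/ and /a/, so it voices to [b]. /f/ is a voiceless obstruent between vowels /a/ and /u/, so it voices to [v]. /t/ is a voiceless obstruent between vowels /u/ and /a/, so it voices to [d]. /ubepafutaejade/ → ubebavudaejade.
Rule 2 (intervocalic spirantization): /b/ is a stop between vowels /u/ and /e/, so it spirantizes to the fricative [v]. /b/ is a stop between vowels /e/ and /a/, so it spirantizes to the fricative [v]. /d/ is a stop between vowels /u/ and /a/, so it spirantizes to the fricative [z]. /d/ is a stop between vowels /a/ and /e/, so it spirantizes to the fricative [z]. /ubebavudaejade/ → uvevavuzaejaze.
Rule 3 (final vowel raising): /e/ is a mid vowel in word-final position, so it raises to [i]. /uvevavuzaejaze/ → uvevavuzaejazi.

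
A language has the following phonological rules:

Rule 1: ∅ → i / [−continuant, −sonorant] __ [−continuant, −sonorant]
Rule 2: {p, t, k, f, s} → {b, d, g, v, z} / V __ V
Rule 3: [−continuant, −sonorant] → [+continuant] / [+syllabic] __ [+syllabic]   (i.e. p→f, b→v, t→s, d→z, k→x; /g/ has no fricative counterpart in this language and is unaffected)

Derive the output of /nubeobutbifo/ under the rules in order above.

nuveovuzivivo

Rule 1 (stop-cluster i-epenthesis): /t/ and /b/ form a stop–stop cluster, so [i] is inserted between them. /nubeobutbifo/ → nubeobutibifo.
Rule 2 (intervocalic voicing): /t/ is a voiceless obstruent between vowels /u/ and /i/, so it voices to [d]. /f/ is a voiceless obstruent between vowels /i/ and /o/, so it voices to [v]. /nubeobutibifo/ → nubeobudibivo.
Rule 3 (intervocalic spirantization): /b/ is a stop between vowels /u/ and /e/, so it spirantizes to the fricative [v]. /b/ is a stop between vowels /o/ and /u/, so it spirantizes to the fricative [v]. /d/ is a stop between vowels /u/ and /i/, so it spirantizes to the fricative [z]. /b/ is a stop between vowels /i/ and /i/, so it spirantizes to the fricative [v]. /nubeobudibivo/ → nuveovuzivivo.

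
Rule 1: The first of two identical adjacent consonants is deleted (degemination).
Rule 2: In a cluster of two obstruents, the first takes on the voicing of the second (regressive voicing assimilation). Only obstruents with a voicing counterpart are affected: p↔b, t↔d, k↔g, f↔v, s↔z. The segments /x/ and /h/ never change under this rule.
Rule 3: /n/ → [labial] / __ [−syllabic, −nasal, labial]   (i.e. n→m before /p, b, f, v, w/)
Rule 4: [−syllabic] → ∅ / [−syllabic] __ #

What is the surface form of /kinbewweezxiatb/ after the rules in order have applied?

kimbeweesxiad

Rule 1 (degemination): /ww/ is a geminate; the first /w/ deletes. /kinbewweezxiatb/ → kinbeweezxiatb.
Rule 2 (regressive voicing assimilation): /z/ precedes the voiceless obstruent /x/, so it devoices to [s] by assimilation. /t/ precedes the voiced obstruent /b/, so it voices to [d] by assimilation. /kinbeweezxiatb/ → kinbeweesxiadb.
Rule 3 (nasal place assimilation): /n/ precedes the labial consonant /b/, so it assimilates in place to [m]. /kinbeweesxiadb/ → kimbeweesxiadb.
Rule 4 (final cluster simplification): /b/ is the second consonant of a word-final cluster /db/, so it deletes. /kimbeweesxiadb/ → kimbeweesxiad.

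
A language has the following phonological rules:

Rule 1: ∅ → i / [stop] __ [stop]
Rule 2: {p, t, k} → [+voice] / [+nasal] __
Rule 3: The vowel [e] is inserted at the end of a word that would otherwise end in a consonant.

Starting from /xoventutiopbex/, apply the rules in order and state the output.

Rule 1 (stop-cluster i-epenthesis): /p/ and /b/ form a stop–stop cluster, so [i] is inserted between them. /xoventutiopbex/ → xoventutiopibex.
Rule 2 (post-nasal voicing): /t/ is a voiceless stop immediately after the nasal /n/, so it voices to [d]. /xoventutiopibex/ → xovendutiopibex.
Rule 3 (final e-epenthesis): the form ends in the consonant /x/, so [e] is inserted word-finally. /xovendutiopibex/ → xovendutiopibexe.

xovendutiopibexe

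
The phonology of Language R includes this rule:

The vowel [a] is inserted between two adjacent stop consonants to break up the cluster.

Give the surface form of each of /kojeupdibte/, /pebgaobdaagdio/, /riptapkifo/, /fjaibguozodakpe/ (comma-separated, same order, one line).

kojeupadibate, pebagaobadaagadio, ripatapakifo, fjaibaguozodakape

/kojeupdibte/: /p/ and /d/ form a stop–stop cluster, so [a] is inserted between them. /b/ and /t/ form a stop–stop cluster, so [a] is inserted between them. → [kojeupadibate].
/pebgaobdaagdio/: /b/ and /g/ form a stop–stop cluster, so [a] is inserted between them. /b/ and /d/ form a stop–stop cluster, so [a] is inserted between them. /g/ and /d/ form a stop–stop cluster, so [a] is inserted between them. → [pebagaobadaagadio].
/riptapkifo/: /p/ and /t/ form a stop–stop cluster, so [a] is inserted between them. /p/ and /k/ form a stop–stop cluster, so [a] is inserted between them. → [ripatapakifo].
/fjaibguozodakpe/: /b/ and /g/ form a stop–stop cluster, so [a] is inserted between them. /k/ and /p/ form a stop–stop cluster, so [a] is inserted between them. → [fjaibaguozodakape].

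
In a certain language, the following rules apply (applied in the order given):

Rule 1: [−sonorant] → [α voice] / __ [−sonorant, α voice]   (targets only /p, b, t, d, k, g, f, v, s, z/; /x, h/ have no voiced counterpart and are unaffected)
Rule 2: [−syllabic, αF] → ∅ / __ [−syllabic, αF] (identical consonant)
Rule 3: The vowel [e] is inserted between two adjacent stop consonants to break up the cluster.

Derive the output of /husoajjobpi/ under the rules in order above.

husoajopi

Rule 1 (regressive voicing assimilation): /b/ precedes the voiceless obstruent /p/, so it devoices to [p] by assimilation. /husoajjobpi/ → husoajjoppi.
Rule 2 (degemination): /jj/ is a geminate; the first /j/ deletes. /pp/ is a geminate; the first /p/ deletes. /husoajjoppi/ → husoajopi.
Rule 3 (stop-cluster e-epenthesis): no segment meets the environment; /husoajopi/ is unchanged.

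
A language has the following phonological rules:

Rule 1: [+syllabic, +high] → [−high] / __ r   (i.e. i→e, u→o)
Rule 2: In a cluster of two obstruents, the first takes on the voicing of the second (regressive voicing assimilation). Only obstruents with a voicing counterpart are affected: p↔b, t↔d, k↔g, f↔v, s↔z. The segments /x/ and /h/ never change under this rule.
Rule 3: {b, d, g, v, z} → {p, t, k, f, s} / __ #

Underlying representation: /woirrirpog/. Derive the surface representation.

Rule 1 (pre-rhotic lowering): /i/ is a high vowel immediately before /r/, so it lowers to [e]. /i/ is a high vowel immediately before /r/, so it lowers to [e]. /woirrirpog/ → woerrerpog.
Rule 2 (regressive voicing assimilation): no segment meets the environment; /woerrerpog/ is unchanged.
Rule 3 (final devoicing): /g/ is a voiced obstruent in word-final position, so it devoices to [k]. /woerrerpog/ → woerrerpok.

woerrerpok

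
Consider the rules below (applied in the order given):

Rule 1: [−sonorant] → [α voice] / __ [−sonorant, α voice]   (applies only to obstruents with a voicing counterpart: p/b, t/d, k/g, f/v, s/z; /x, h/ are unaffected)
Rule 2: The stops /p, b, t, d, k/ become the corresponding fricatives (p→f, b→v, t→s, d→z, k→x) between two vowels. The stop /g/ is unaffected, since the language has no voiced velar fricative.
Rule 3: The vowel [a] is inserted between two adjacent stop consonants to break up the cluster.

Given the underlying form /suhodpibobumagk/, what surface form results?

suhotapivovumakak

Rule 1 (regressive voicing assimilation): /d/ precedes the voiceless obstruent /p/, so it devoices to [t] by assimilation. /g/ precedes the voiceless obstruent /k/, so it devoices to [k] by assimilation. /suhodpibobumagk/ → suhotpibobumakk.
Rule 2 (intervocalic spirantization): /b/ is a stop between vowels /i/ and /o/, so it spirantizes to the fricative [v]. /b/ is a stop between vowels /o/ and /u/, so it spirantizes to the fricative [v]. /suhotpibobumakk/ → suhotpivovumakk.
Rule 3 (stop-cluster a-epenthesis): /t/ and /p/ form a stop–stop cluster, so [a] is inserted between them. /k/ and /k/ form a stop–stop cluster, so [a] is inserted between them. /suhotpivovumakk/ → suhotapivovumakak.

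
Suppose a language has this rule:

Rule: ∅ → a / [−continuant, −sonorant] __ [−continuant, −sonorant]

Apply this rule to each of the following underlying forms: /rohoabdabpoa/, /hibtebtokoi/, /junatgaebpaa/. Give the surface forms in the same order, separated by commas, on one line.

/rohoabdabpoa/: /b/ and /d/ form a stop–stop cluster, so [a] is inserted between them. /b/ and /p/ form a stop–stop cluster, so [a] is inserted between them. → [rohoabadabapoa].
/hibtebtokoi/: /b/ and /t/ form a stop–stop cluster, so [a] is inserted between them. /b/ and /t/ form a stop–stop cluster, so [a] is inserted between them. → [hibatebatokoi].
/junatgaebpaa/: /t/ and /g/ form a stop–stop cluster, so [a] is inserted between them. /b/ and /p/ form a stop–stop cluster, so [a] is inserted between them. → [junatagaebapaa].

rohoabadabapoa, hibatebatokoi, junatagaebapaa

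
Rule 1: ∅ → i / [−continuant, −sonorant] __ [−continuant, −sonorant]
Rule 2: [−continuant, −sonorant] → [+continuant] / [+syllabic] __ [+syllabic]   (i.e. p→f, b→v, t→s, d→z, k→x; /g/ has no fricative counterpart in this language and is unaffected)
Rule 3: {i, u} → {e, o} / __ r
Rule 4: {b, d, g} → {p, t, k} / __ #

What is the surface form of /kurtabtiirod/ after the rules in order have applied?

Rule 1 (stop-cluster i-epenthesis): /b/ and /t/ form a stop–stop cluster, so [i] is inserted between them. /kurtabtiirod/ → kurtabitiirod.
Rule 2 (intervocalic spirantization): /b/ is a stop between vowels /a/ and /i/, so it spirantizes to the fricative [v]. /t/ is a stop between vowels /i/ and /i/, so it spirantizes to the fricative [s]. /kurtabitiirod/ → kurtavisiirod.
Rule 3 (pre-rhotic lowering): /u/ is a high vowel immediately before /r/, so it lowers to [o]. /i/ is a high vowel immediately before /r/, so it lowers to [e]. /kurtavisiirod/ → kortavisierod.
Rule 4 (final devoicing): /d/ is a voiced stop in word-final position, so it devoices to [t]. /kortavisierod/ → kortavisierot.

kortavisierot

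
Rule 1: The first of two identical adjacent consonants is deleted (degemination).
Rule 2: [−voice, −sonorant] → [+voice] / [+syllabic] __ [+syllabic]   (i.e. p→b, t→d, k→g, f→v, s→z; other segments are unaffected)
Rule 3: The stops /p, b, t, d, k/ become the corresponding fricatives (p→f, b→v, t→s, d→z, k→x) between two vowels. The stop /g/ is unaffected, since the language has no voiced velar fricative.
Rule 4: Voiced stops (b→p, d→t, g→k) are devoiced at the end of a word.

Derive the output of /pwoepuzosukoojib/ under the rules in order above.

pwoevuzozugoojip

Rule 1 (degemination): no segment meets the environment; /pwoepuzosukoojib/ is unchanged.
Rule 2 (intervocalic voicing): /p/ is a voiceless obstruent between vowels /e/ and /u/, so it voices to [b]. /s/ is a voiceless obstruent between vowels /o/ and /u/, so it voices to [z]. /k/ is a voiceless obstruent between vowels /u/ and /o/, so it voices to [g]. /pwoepuzosukoojib/ → pwoebuzozugoojib.
Rule 3 (intervocalic spirantization): /b/ is a stop between vowels /e/ and /u/, so it spirantizes to the fricative [v]. /pwoebuzozugoojib/ → pwoevuzozugoojib.
Rule 4 (final devoicing): /b/ is a voiced stop in word-final position, so it devoices to [p]. /pwoevuzozugoojib/ → pwoevuzozugoojip.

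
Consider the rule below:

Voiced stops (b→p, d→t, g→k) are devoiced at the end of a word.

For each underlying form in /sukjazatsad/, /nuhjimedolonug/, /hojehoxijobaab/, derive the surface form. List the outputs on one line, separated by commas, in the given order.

sukjazatsat, nuhjimedolonuk, hojehoxijobaap

/sukjazatsad/: /d/ is a voiced stop in word-final position, so it devoices to [t]. → [sukjazatsat].
/nuhjimedolonug/: /g/ is a voiced stop in word-final position, so it devoices to [k]. → [nuhjimedolonuk].
/hojehoxijobaab/: /b/ is a voiced stop in word-final position, so it devoices to [p]. → [hojehoxijobaap].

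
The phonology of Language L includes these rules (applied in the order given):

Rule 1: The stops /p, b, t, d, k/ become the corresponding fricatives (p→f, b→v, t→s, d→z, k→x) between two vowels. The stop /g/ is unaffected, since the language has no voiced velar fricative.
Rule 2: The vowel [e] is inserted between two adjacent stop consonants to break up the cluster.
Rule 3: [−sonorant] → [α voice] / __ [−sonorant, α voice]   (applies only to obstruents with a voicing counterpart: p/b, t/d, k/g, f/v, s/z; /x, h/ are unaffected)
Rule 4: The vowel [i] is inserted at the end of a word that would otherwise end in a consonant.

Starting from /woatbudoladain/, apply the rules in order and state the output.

woatebuzolazaini

Rule 1 (intervocalic spirantization): /d/ is a stop between vowels /u/ and /o/, so it spirantizes to the fricative [z]. /d/ is a stop between vowels /a/ and /a/, so it spirantizes to the fricative [z]. /woatbudoladain/ → woatbuzolazain.
Rule 2 (stop-cluster e-epenthesis): /t/ and /b/ form a stop–stop cluster, so [e] is inserted between them. /woatbuzolazain/ → woatebuzolazain.
Rule 3 (regressive voicing assimilation): no segment meets the environment; /woatebuzolazain/ is unchanged.
Rule 4 (final i-epenthesis): the form ends in the consonant /n/, so [i] is inserted word-finally. /woatebuzolazain/ → woatebuzolazaini.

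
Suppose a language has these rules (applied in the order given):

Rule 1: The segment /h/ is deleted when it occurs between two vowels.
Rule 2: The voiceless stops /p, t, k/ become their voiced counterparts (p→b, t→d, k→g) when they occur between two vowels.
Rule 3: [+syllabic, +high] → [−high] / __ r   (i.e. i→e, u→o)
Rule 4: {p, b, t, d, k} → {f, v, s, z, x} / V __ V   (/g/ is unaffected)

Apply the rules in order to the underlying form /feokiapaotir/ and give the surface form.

feogiavaozer

Rule 1 (intervocalic h-deletion): no segment meets the environment; /feokiapaotir/ is unchanged.
Rule 2 (intervocalic voicing): /k/ is a voiceless stop between vowels /o/ and /i/, so it voices to [g]. /p/ is a voiceless stop between vowels /a/ and /a/, so it voices to [b]. /t/ is a voiceless stop between vowels /o/ and /i/, so it voices to [d]. /feokiapaotir/ → feogiabaodir.
Rule 3 (pre-rhotic lowering): /i/ is a high vowel immediately before /r/, so it lowers to [e]. /feogiabaodir/ → feogiabaoder.
Rule 4 (intervocalic spirantization): /b/ is a stop between vowels /a/ and /a/, so it spirantizes to the fricative [v]. /d/ is a stop between vowels /o/ and /e/, so it spirantizes to the fricative [z]. /feogiabaoder/ → feogiavaozer.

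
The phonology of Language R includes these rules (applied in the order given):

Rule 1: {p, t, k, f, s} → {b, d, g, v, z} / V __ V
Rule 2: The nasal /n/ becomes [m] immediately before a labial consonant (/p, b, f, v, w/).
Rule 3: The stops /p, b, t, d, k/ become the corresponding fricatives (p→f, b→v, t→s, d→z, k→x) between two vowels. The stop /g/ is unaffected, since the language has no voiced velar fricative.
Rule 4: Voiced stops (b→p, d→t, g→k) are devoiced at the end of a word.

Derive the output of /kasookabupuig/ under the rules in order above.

kazoogavuvuik

Rule 1 (intervocalic voicing): /s/ is a voiceless obstruent between vowels /a/ and /o/, so it voices to [z]. /k/ is a voiceless obstruent between vowels /o/ and /a/, so it voices to [g]. /p/ is a voiceless obstruent between vowels /u/ and /u/, so it voices to [b]. /kasookabupuig/ → kazoogabubuig.
Rule 2 (nasal place assimilation): no segment meets the environment; /kazoogabubuig/ is unchanged.
Rule 3 (intervocalic spirantization): /b/ is a stop between vowels /a/ and /u/, so it spirantizes to the fricative [v]. /b/ is a stop between vowels /u/ and /u/, so it spirantizes to the fricative [v]. /kazoogabubuig/ → kazoogavuvuig.
Rule 4 (final devoicing): /g/ is a voiced stop in word-final position, so it devoices to [k]. /kazoogavuvuig/ → kazoogavuvuik.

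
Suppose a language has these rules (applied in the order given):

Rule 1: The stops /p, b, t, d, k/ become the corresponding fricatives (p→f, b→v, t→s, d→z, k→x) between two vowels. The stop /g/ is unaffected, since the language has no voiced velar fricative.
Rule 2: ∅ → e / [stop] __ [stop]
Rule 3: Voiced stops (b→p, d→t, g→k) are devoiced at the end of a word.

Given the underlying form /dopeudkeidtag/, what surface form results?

dofeudekeidetak

Rule 1 (intervocalic spirantization): /p/ is a stop between vowels /o/ and /e/, so it spirantizes to the fricative [f]. /dopeudkeidtag/ → dofeudkeidtag.
Rule 2 (stop-cluster e-epenthesis): /d/ and /k/ form a stop–stop cluster, so [e] is inserted between them. /d/ and /t/ form a stop–stop cluster, so [e] is inserted between them. /dofeudkeidtag/ → dofeudekeidetag.
Rule 3 (final devoicing): /g/ is a voiced stop in word-final position, so it devoices to [k]. /dofeudekeidetag/ → dofeudekeidetak.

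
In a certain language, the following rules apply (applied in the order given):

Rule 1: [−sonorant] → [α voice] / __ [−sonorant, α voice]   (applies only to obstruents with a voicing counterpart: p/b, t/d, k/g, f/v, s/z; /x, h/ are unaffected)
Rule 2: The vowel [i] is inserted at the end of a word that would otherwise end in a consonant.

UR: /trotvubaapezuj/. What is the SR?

Rule 1 (regressive voicing assimilation): /t/ precedes the voiced obstruent /v/, so it voices to [d] by assimilation. /trotvubaapezuj/ → trodvubaapezuj.
Rule 2 (final i-epenthesis): the form ends in the consonant /j/, so [i] is inserted word-finally. /trodvubaapezuj/ → trodvubaapezuji.

trodvubaapezuji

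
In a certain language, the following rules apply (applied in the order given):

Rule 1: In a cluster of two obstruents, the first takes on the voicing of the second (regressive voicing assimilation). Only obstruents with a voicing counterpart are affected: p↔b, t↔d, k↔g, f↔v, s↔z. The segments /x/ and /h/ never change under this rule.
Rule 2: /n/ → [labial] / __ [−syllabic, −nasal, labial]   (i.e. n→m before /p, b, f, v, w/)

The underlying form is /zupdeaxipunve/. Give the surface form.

Rule 1 (regressive voicing assimilation): /p/ precedes the voiced obstruent /d/, so it voices to [b] by assimilation. /zupdeaxipunve/ → zubdeaxipunve.
Rule 2 (nasal place assimilation): /n/ precedes the labial consonant /v/, so it assimilates in place to [m]. /zubdeaxipunve/ → zubdeaxipumve.

zubdeaxipumve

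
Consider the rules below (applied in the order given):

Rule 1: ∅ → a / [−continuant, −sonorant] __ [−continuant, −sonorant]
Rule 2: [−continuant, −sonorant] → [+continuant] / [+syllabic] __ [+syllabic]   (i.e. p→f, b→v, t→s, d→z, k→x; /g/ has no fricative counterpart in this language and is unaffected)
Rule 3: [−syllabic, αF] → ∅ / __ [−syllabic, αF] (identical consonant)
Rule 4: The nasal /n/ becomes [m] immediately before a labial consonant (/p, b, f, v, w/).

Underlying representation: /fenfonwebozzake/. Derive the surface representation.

femfomwevozaxe

Rule 1 (stop-cluster a-epenthesis): no segment meets the environment; /fenfonwebozzake/ is unchanged.
Rule 2 (intervocalic spirantization): /b/ is a stop between vowels /e/ and /o/, so it spirantizes to the fricative [v]. /k/ is a stop between vowels /a/ and /e/, so it spirantizes to the fricative [x]. /fenfonwebozzake/ → fenfonwevozzaxe.
Rule 3 (degemination): /zz/ is a geminate; the first /z/ deletes. /fenfonwevozzaxe/ → fenfonwevozaxe.
Rule 4 (nasal place assimilation): /n/ precedes the labial consonant /f/, so it assimilates in place to [m]. /n/ precedes the labial consonant /w/, so it assimilates in place to [m]. /fenfonwevozaxe/ → femfomwevozaxe.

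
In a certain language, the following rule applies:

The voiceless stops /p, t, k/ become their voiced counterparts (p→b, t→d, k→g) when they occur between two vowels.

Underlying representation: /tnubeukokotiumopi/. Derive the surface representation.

/k/ is a voiceless stop between vowels /u/ and /o/, so it voices to [g].
/k/ is a voiceless stop between vowels /o/ and /o/, so it voices to [g].
/t/ is a voiceless stop between vowels /o/ and /i/, so it voices to [d].
/p/ is a voiceless stop between vowels /o/ and /i/, so it voices to [b].
The other instance of /t/ does not occur in the required environment and remains unchanged.
Surface form: [tnubeugogodiumobi].

tnubeugogodiumobi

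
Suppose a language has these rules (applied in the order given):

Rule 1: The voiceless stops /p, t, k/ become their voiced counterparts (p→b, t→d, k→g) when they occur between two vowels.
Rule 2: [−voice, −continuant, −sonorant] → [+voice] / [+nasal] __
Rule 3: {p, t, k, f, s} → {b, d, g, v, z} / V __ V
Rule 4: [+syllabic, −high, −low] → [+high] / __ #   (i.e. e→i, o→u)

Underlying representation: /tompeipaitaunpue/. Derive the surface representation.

Rule 1 (intervocalic voicing): /p/ is a voiceless stop between vowels /i/ and /a/, so it voices to [b]. /t/ is a voiceless stop between vowels /i/ and /a/, so it voices to [d]. /tompeipaitaunpue/ → tompeibaidaunpue.
Rule 2 (post-nasal voicing): /p/ is a voiceless stop immediately after the nasal /m/, so it voices to [b]. /p/ is a voiceless stop immediately after the nasal /n/, so it voices to [b]. /tompeibaidaunpue/ → tombeibaidaunbue.
Rule 3 (intervocalic voicing): no segment meets the environment; /tombeibaidaunbue/ is unchanged.
Rule 4 (final vowel raising): /e/ is a mid vowel in word-final position, so it raises to [i]. /tombeibaidaunbue/ → tombeibaidaunbui.

tombeibaidaunbui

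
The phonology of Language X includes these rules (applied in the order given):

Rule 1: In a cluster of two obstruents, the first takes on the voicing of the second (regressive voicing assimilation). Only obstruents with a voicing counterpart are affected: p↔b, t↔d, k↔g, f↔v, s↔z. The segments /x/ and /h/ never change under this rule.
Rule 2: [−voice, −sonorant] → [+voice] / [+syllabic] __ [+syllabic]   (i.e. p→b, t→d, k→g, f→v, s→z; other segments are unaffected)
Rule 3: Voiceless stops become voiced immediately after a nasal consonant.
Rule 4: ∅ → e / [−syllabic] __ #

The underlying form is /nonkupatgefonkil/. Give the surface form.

Rule 1 (regressive voicing assimilation): /t/ precedes the voiced obstruent /g/, so it voices to [d] by assimilation. /nonkupatgefonkil/ → nonkupadgefonkil.
Rule 2 (intervocalic voicing): /p/ is a voiceless obstruent between vowels /u/ and /a/, so it voices to [b]. /f/ is a voiceless obstruent between vowels /e/ and /o/, so it voices to [v]. /nonkupadgefonkil/ → nonkubadgevonkil.
Rule 3 (post-nasal voicing): /k/ is a voiceless stop immediately after the nasal /n/, so it voices to [g]. /k/ is a voiceless stop immediately after the nasal /n/, so it voices to [g]. /nonkubadgevonkil/ → nongubadgevongil.
Rule 4 (final e-epenthesis): the form ends in the consonant /l/, so [e] is inserted word-finally. /nongubadgevongil/ → nongubadgevongile.

nongubadgevongile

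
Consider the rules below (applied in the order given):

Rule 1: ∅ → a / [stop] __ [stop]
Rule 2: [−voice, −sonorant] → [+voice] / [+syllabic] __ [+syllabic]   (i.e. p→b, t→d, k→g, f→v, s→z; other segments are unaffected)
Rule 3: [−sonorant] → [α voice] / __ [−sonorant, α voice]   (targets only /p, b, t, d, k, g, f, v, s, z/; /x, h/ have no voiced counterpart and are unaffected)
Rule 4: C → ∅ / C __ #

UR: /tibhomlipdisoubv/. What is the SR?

Rule 1 (stop-cluster a-epenthesis): /p/ and /d/ form a stop–stop cluster, so [a] is inserted between them. /tibhomlipdisoubv/ → tibhomlipadisoubv.
Rule 2 (intervocalic voicing): /p/ is a voiceless obstruent between vowels /i/ and /a/, so it voices to [b]. /s/ is a voiceless obstruent between vowels /i/ and /o/, so it voices to [z]. /tibhomlipadisoubv/ → tibhomlibadizoubv.
Rule 3 (regressive voicing assimilation): /b/ precedes the voiceless obstruent /h/, so it devoices to [p] by assimilation. /tibhomlibadizoubv/ → tiphomlibadizoubv.
Rule 4 (final cluster simplification): /v/ is the second consonant of a word-final cluster /bv/, so it deletes. /tiphomlibadizoubv/ → tiphomlibadizoub.

tiphomlibadizoub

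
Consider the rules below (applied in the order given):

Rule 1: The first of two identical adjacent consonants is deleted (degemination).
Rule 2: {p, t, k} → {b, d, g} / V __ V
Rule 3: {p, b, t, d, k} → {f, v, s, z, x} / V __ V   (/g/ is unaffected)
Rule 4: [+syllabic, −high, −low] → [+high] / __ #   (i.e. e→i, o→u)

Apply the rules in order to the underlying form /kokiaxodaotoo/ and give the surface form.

Rule 1 (degemination): no segment meets the environment; /kokiaxodaotoo/ is unchanged.
Rule 2 (intervocalic voicing): /k/ is a voiceless stop between vowels /o/ and /i/, so it voices to [g]. /t/ is a voiceless stop between vowels /o/ and /o/, so it voices to [d]. /kokiaxodaotoo/ → kogiaxodaodoo.
Rule 3 (intervocalic spirantization): /d/ is a stop between vowels /o/ and /a/, so it spirantizes to the fricative [z]. /d/ is a stop between vowels /o/ and /o/, so it spirantizes to the fricative [z]. /kogiaxodaodoo/ → kogiaxozaozoo.
Rule 4 (final vowel raising): /o/ is a mid vowel in word-final position, so it raises to [u]. /kogiaxozaozoo/ → kogiaxozaozou.

kogiaxozaozou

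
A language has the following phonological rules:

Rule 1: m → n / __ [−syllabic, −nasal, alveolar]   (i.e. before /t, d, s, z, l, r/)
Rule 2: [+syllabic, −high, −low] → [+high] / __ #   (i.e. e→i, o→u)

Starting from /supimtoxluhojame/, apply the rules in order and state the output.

supintoxluhojami

Rule 1 (nasal place assimilation): /m/ precedes the alveolar consonant /t/, so it assimilates in place to [n]. /supimtoxluhojame/ → supintoxluhojame.
Rule 2 (final vowel raising): /e/ is a mid vowel in word-final position, so it raises to [i]. /supintoxluhojame/ → supintoxluhojami.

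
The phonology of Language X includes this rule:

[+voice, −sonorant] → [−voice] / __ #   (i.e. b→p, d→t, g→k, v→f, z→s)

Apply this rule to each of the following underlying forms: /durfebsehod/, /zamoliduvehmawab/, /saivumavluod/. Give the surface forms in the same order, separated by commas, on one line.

/durfebsehod/: /d/ is a voiced obstruent in word-final position, so it devoices to [t]. → [durfebsehot].
/zamoliduvehmawab/: /b/ is a voiced obstruent in word-final position, so it devoices to [p]. → [zamoliduvehmawap].
/saivumavluod/: /d/ is a voiced obstruent in word-final position, so it devoices to [t]. → [saivumavluot].

durfebsehot, zamoliduvehmawap, saivumavluot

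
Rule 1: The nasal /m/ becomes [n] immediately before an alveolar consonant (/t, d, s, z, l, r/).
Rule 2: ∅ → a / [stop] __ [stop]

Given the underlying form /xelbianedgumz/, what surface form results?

xelbianedagunz

Rule 1 (nasal place assimilation): /m/ precedes the alveolar consonant /z/, so it assimilates in place to [n]. /xelbianedgumz/ → xelbianedgunz.
Rule 2 (stop-cluster a-epenthesis): /d/ and /g/ form a stop–stop cluster, so [a] is inserted between them. /xelbianedgunz/ → xelbianedagunz.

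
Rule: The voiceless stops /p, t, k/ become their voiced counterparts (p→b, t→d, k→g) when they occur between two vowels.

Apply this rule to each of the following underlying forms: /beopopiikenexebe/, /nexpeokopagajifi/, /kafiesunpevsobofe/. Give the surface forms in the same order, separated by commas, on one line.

/beopopiikenexebe/: /p/ is a voiceless stop between vowels /o/ and /o/, so it voices to [b]. /p/ is a voiceless stop between vowels /o/ and /i/, so it voices to [b]. /k/ is a voiceless stop between vowels /i/ and /e/, so it voices to [g]. → [beobobiigenexebe].
/nexpeokopagajifi/: /k/ is a voiceless stop between vowels /o/ and /o/, so it voices to [g]. /p/ is a voiceless stop between vowels /o/ and /a/, so it voices to [b]. → [nexpeogobagajifi].
/kafiesunpevsobofe/: the rule's environment is not met; surfaces unchanged as [kafiesunpevsobofe].

beobobiigenexebe, nexpeogobagajifi, kafiesunpevsobofe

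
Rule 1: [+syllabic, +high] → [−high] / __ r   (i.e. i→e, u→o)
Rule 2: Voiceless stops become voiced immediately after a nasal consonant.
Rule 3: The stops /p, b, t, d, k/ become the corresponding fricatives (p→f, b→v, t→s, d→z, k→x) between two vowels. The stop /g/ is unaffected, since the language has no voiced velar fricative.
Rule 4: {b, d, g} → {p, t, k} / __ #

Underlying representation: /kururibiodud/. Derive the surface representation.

Rule 1 (pre-rhotic lowering): /u/ is a high vowel immediately before /r/, so it lowers to [o]. /u/ is a high vowel immediately before /r/, so it lowers to [o]. /kururibiodud/ → kororibiodud.
Rule 2 (post-nasal voicing): no segment meets the environment; /kororibiodud/ is unchanged.
Rule 3 (intervocalic spirantization): /b/ is a stop between vowels /i/ and /i/, so it spirantizes to the fricative [v]. /d/ is a stop between vowels /o/ and /u/, so it spirantizes to the fricative [z]. /kororibiodud/ → kororiviozud.
Rule 4 (final devoicing): /d/ is a voiced stop in word-final position, so it devoices to [t]. /kororiviozud/ → kororiviozut.

kororiviozut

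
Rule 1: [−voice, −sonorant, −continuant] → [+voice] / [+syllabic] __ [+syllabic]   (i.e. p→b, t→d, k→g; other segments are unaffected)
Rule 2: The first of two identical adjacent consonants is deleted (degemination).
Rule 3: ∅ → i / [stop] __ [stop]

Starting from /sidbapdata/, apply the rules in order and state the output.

Rule 1 (intervocalic voicing): /t/ is a voiceless stop between vowels /a/ and /a/, so it voices to [d]. /sidbapdata/ → sidbapdada.
Rule 2 (degemination): no segment meets the environment; /sidbapdada/ is unchanged.
Rule 3 (stop-cluster i-epenthesis): /d/ and /b/ form a stop–stop cluster, so [i] is inserted between them. /p/ and /d/ form a stop–stop cluster, so [i] is inserted between them. /sidbapdada/ → sidibapidada.

sidibapidada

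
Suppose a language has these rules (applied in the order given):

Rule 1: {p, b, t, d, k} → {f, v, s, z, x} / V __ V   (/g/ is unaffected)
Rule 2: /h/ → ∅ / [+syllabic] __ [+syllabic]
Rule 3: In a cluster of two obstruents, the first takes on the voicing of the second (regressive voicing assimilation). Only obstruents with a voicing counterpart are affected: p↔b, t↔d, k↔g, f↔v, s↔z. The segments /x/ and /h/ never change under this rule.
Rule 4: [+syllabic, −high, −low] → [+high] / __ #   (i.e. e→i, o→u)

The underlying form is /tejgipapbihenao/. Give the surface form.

tejgifabbienau

Rule 1 (intervocalic spirantization): /p/ is a stop between vowels /i/ and /a/, so it spirantizes to the fricative [f]. /tejgipapbihenao/ → tejgifapbihenao.
Rule 2 (intervocalic h-deletion): /h/ occurs between vowels /i/ and /e/, so it deletes. /tejgifapbihenao/ → tejgifapbienao.
Rule 3 (regressive voicing assimilation): /p/ precedes the voiced obstruent /b/, so it voices to [b] by assimilation. /tejgifapbienao/ → tejgifabbienao.
Rule 4 (final vowel raising): /o/ is a mid vowel in word-final position, so it raises to [u]. /tejgifabbienao/ → tejgifabbienau.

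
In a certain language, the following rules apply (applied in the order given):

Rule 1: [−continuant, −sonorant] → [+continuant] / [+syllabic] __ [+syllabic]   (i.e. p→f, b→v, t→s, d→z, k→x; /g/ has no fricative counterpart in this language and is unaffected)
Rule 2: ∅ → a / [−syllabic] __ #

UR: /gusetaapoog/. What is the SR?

gusesaafooga

Rule 1 (intervocalic spirantization): /t/ is a stop between vowels /e/ and /a/, so it spirantizes to the fricative [s]. /p/ is a stop between vowels /a/ and /o/, so it spirantizes to the fricative [f]. /gusetaapoog/ → gusesaafoog.
Rule 2 (final a-epenthesis): the form ends in the consonant /g/, so [a] is inserted word-finally. /gusesaafoog/ → gusesaafooga.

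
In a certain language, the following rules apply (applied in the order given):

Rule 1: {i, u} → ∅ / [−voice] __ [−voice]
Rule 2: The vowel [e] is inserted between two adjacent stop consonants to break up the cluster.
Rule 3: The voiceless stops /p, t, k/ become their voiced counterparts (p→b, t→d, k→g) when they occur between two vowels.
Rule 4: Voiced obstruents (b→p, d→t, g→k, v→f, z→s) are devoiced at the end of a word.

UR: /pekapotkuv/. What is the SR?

Rule 1 (high vowel syncope): no segment meets the environment; /pekapotkuv/ is unchanged.
Rule 2 (stop-cluster e-epenthesis): /t/ and /k/ form a stop–stop cluster, so [e] is inserted between them. /pekapotkuv/ → pekapotekuv.
Rule 3 (intervocalic voicing): /k/ is a voiceless stop between vowels /e/ and /a/, so it voices to [g]. /p/ is a voiceless stop between vowels /a/ and /o/, so it voices to [b]. /t/ is a voiceless stop between vowels /o/ and /e/, so it voices to [d]. /k/ is a voiceless stop between vowels /e/ and /u/, so it voices to [g]. /pekapotekuv/ → pegabodeguv.
Rule 4 (final devoicing): /v/ is a voiced obstruent in word-final position, so it devoices to [f]. /pegabodeguv/ → pegabodeguf.

pegabodeguf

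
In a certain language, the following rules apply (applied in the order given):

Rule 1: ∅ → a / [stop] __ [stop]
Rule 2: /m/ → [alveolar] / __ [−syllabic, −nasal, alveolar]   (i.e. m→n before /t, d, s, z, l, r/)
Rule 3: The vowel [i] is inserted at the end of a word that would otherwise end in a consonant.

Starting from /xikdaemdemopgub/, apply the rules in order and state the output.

Rule 1 (stop-cluster a-epenthesis): /k/ and /d/ form a stop–stop cluster, so [a] is inserted between them. /p/ and /g/ form a stop–stop cluster, so [a] is inserted between them. /xikdaemdemopgub/ → xikadaemdemopagub.
Rule 2 (nasal place assimilation): /m/ precedes the alveolar consonant /d/, so it assimilates in place to [n]. /xikadaemdemopagub/ → xikadaendemopagub.
Rule 3 (final i-epenthesis): the form ends in the consonant /b/, so [i] is inserted word-finally. /xikadaendemopagub/ → xikadaendemopagubi.

xikadaendemopagubi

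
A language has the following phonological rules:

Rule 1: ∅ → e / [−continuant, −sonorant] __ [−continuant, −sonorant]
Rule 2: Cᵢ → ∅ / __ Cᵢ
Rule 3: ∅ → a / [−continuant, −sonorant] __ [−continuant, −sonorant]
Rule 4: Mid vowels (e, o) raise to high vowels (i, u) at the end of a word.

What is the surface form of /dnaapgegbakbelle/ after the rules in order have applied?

dnaapegegebakebeli

Rule 1 (stop-cluster e-epenthesis): /p/ and /g/ form a stop–stop cluster, so [e] is inserted between them. /g/ and /b/ form a stop–stop cluster, so [e] is inserted between them. /k/ and /b/ form a stop–stop cluster, so [e] is inserted between them. /dnaapgegbakbelle/ → dnaapegegebakebelle.
Rule 2 (degemination): /ll/ is a geminate; the first /l/ deletes. /dnaapegegebakebelle/ → dnaapegegebakebele.
Rule 3 (stop-cluster a-epenthesis): no segment meets the environment; /dnaapegegebakebele/ is unchanged.
Rule 4 (final vowel raising): /e/ is a mid vowel in word-final position, so it raises to [i]. /dnaapegegebakebele/ → dnaapegegebakebeli.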